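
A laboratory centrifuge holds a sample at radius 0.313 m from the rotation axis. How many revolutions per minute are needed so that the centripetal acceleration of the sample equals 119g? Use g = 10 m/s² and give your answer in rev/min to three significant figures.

Require ω²r = 119g, so ω = √(119 × 10.0/0.313) = 61.66 rad/s.
In rev/min: ω × 60/(2π) = 61.66 × 60/(2π) = 588.8 rev/min.

589 rev/min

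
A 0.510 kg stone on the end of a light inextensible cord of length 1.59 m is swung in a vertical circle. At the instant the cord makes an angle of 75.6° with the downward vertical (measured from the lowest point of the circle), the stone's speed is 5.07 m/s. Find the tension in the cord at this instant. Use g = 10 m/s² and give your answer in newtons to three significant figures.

9.51 N

Take the radial direction toward the centre of the circle as positive. The component of the weight along the string toward the centre is −mg cos φ (φ measured from the bottom), so Newton's second law along the string gives T − mg cos φ = m v²/r.
cos 75.6° = 0.2487, so T = m(v²/r + g cos φ) = 0.510 × ((5.07)²/1.59 + 10.0 × 0.2487) = 0.510 × (16.17 + (2.487)) = 0.510 × 18.65 = 9.513 N.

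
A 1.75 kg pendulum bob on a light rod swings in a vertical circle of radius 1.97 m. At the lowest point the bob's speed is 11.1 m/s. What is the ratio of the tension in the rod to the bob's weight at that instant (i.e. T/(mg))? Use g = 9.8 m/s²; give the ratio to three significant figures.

7.38

At the bottom, T − mg = mv²/r, so T = m(v²/r + g) and T/(mg) = v²/(rg) + 1 = (11.1)²/(1.97 × 9.8) + 1 = 6.382 + 1 = 7.382.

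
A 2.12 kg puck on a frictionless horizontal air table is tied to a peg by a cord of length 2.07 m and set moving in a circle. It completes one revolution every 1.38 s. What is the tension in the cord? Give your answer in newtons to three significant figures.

91.0 N

v = 2πr/T = 2π × 2.07/1.38 = 9.425 m/s.
The tension is the only horizontal force, so it supplies the full centripetal force: T = m v²/r = 2.12 × (9.425)²/2.07 = 2.12 × 88.83/2.07 = 90.97 N.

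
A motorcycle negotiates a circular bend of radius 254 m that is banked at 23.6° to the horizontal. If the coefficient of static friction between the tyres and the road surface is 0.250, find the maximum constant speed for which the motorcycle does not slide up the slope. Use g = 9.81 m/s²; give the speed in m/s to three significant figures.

43.8 m/s

At the maximum speed, friction acts down the slope at its limiting value f = μN. Radially (horizontal, toward centre): N sinθ + μN cosθ = mv²/r. Vertically: N cosθ − μN sinθ = mg.
Dividing: v² = r g (sinθ + μcosθ)/(cosθ − μsinθ).
sinθ + μcosθ = 0.4003 + 0.250×0.9164 = 0.6294; cosθ − μsinθ = 0.9164 − 0.250×0.4003 = 0.8163.
v² = 254 × 9.81 × 0.6294/0.8163 = 1921 m²/s², so v = 43.83 m/s.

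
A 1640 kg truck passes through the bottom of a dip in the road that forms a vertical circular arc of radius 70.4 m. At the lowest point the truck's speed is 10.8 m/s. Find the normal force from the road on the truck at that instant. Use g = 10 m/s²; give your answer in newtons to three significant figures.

At the lowest point, N points up (toward the centre) and the weight mg points down (away from the centre), so the net inward force is N − mg = mv²/r.
N = m(v²/r + g) = 1640 × ((10.8)²/70.4 + 10.0) = 1640 × (1.657 + 10.0) = 1640 × 11.66 = 19120 N.

19100 N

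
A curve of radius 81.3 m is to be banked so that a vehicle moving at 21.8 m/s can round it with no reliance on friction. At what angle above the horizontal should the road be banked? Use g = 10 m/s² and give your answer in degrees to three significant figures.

With no friction, the horizontal component of the normal force provides the centripetal force: N sinθ = mv²/r, while N cosθ = mg vertically.
Dividing: tanθ = v²/(r g) = (21.8)²/(81.3 × 10.0) = 475.2/813.0 = 0.5846.
θ = arctan(0.5846) = 30.31°.

30.3°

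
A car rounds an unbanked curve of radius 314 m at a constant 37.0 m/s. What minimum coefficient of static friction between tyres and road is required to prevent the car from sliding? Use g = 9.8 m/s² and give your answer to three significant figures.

Friction provides the centripetal force: μ_s m g = m v²/r, so μ_s = v²/(g r) = (37.00)²/(9.8 × 314) = 1369/3077 = 0.4449.

0.445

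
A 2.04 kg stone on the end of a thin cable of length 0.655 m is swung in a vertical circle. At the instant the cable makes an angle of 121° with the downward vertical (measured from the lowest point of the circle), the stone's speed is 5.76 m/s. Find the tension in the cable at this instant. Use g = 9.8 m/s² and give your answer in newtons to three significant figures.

Take the radial direction toward the centre of the circle as positive. The component of the weight along the string toward the centre is −mg cos φ (φ measured from the bottom), so Newton's second law along the string gives T − mg cos φ = m v²/r.
cos 121° = -0.5150, so T = m(v²/r + g cos φ) = 2.04 × ((5.76)²/0.655 + 9.8 × -0.5150) = 2.04 × (50.65 + (-5.047)) = 2.04 × 45.61 = 93.04 N.

93.0 N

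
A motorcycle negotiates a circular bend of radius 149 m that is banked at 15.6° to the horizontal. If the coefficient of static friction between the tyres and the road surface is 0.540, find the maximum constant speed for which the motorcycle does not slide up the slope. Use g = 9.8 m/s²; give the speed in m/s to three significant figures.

At the maximum speed, friction acts down the slope at its limiting value f = μN. Radially (horizontal, toward centre): N sinθ + μN cosθ = mv²/r. Vertically: N cosθ − μN sinθ = mg.
Dividing: v² = r g (sinθ + μcosθ)/(cosθ − μsinθ).
sinθ + μcosθ = 0.2689 + 0.540×0.9632 = 0.7890; cosθ − μsinθ = 0.9632 − 0.540×0.2689 = 0.8179.
v² = 149 × 9.8 × 0.7890/0.8179 = 1409 m²/s², so v = 37.53 m/s.

37.5 m/s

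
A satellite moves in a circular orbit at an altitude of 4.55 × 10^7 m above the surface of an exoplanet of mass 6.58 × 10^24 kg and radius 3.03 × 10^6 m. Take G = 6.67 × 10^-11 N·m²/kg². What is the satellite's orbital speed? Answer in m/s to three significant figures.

Orbital radius r = R + h = 3.03 × 10^6 + 4.55 × 10^7 = 4.853 × 10^7 m.
Gravity supplies the centripetal force: G M m / r² = m v² / r, so v = √(GM/r).
v = √(6.67 × 10^-11 × 6.58 × 10^24 / 4.853 × 10^7) = √(9.044 × 10^6) = 3007 m/s.

3010 m/s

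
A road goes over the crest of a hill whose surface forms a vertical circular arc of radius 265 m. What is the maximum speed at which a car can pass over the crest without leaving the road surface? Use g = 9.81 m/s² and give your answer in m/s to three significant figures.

51.0 m/s

At the crest the centre of the circle is below the car, so the net downward (centripetal) force is mg − N = mv²/r.
The car leaves the road when N → 0, giving v_max = √(g r) = √(9.81 × 265) = 50.99 m/s.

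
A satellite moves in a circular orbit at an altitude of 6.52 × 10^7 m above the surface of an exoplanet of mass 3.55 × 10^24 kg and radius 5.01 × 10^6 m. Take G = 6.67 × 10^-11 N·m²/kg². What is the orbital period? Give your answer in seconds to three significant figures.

r = R + h = 5.01 × 10^6 + 6.52 × 10^7 = 7.021 × 10^7 m. Gravity provides the centripetal force: G M m / r² = m v² / r ⇒ v = √(GM/r) = 1836 m/s.
T = 2πr/v = 2π × 7.021 × 10^7 / 1836 = 240200 s.

240000 s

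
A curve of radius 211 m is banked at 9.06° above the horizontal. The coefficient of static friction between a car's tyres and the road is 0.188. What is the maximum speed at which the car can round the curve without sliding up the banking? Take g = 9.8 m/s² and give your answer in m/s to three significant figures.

At the maximum speed, friction acts down the slope at its limiting value f = μN. Radially (horizontal, toward centre): N sinθ + μN cosθ = mv²/r. Vertically: N cosθ − μN sinθ = mg.
Dividing: v² = r g (sinθ + μcosθ)/(cosθ − μsinθ).
sinθ + μcosθ = 0.1575 + 0.188×0.9875 = 0.3431; cosθ − μsinθ = 0.9875 − 0.188×0.1575 = 0.9579.
v² = 211 × 9.8 × 0.3431/0.9579 = 740.7 m²/s², so v = 27.22 m/s.

27.2 m/s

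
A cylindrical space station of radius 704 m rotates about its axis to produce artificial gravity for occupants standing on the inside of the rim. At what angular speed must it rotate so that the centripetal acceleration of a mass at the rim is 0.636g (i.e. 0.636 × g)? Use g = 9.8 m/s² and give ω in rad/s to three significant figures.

0.0941 rad/s

Centripetal acceleration a_c = ω²r. Setting ω²r = 0.636g:
ω = √(0.636g / r) = √(0.636 × 9.8 / 704) = √0.008853 = 0.09409 rad/s.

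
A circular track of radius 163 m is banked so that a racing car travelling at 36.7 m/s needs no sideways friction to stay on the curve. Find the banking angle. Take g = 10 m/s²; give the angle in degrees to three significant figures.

39.6°

For a frictionless banked turn: horizontally N sinθ = mv²/r and vertically N cosθ = mg.
Dividing: tanθ = v²/(r g) = (36.7)²/(163 × 10.0) = 1347/1630 = 0.8263.
θ = arctan(0.8263) = 39.57°.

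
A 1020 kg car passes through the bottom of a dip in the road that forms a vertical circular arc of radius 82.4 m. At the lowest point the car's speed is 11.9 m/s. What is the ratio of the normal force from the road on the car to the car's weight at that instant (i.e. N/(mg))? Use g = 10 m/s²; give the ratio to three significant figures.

1.17

At the bottom, N − mg = mv²/r, so N = m(v²/r + g) and N/(mg) = v²/(rg) + 1 = (11.9)²/(82.4 × 10.0) + 1 = 0.1719 + 1 = 1.172.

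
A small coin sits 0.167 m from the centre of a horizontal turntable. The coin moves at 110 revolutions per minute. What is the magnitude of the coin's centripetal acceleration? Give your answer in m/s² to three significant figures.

22.2 m/s²

ω = 110 rev/min × 2π/60 = 11.52 rad/s, so v = ωr = 11.52 × 0.167 = 1.924 m/s.
a_c = v²/r = (1.924)²/0.167 = 3.701/0.167 = 22.16 m/s².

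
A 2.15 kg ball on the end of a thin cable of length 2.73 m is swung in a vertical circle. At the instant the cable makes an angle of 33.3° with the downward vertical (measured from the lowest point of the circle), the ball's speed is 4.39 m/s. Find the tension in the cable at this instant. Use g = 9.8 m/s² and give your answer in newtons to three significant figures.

Take the radial direction toward the centre of the circle as positive. The component of the weight along the string toward the centre is −mg cos φ (φ measured from the bottom), so Newton's second law along the string gives T − mg cos φ = m v²/r.
cos 33.3° = 0.8358, so T = m(v²/r + g cos φ) = 2.15 × ((4.39)²/2.73 + 9.8 × 0.8358) = 2.15 × (7.059 + (8.191)) = 2.15 × 15.25 = 32.79 N.

32.8 N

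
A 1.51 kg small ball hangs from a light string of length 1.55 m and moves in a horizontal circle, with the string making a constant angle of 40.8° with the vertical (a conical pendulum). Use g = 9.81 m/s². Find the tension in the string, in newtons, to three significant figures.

Vertically the bob has no acceleration, so T cosθ = mg.
T = mg/cosθ = 1.51 × 9.81 / cos 40.8° = 14.81/0.7570 = 19.57 N.

19.6 N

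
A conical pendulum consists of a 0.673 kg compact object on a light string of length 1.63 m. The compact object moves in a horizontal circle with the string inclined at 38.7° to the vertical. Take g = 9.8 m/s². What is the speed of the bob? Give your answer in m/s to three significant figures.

2.83 m/s

The radius of the circle is r = L sinθ = 1.63 × sin 38.7° = 1.019 m.
Horizontally T sinθ = mv²/r and vertically T cosθ = mg, so tanθ = v²/(rg).
v = √(r g tanθ) = √(1.019 × 9.8 × 0.8012) = √8.002 = 2.829 m/s.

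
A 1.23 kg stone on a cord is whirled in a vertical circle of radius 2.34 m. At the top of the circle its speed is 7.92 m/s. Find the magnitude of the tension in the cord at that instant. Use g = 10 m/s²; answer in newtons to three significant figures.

20.7 N

At the top, both T and the weight mg point inward (toward the centre), so T + mg = mv²/r.
T = m(v²/r − g) = 1.23 × ((7.92)²/2.34 − 10.0) = 1.23 × (26.81 − 10.0) = 1.23 × 16.81 = 20.67 N.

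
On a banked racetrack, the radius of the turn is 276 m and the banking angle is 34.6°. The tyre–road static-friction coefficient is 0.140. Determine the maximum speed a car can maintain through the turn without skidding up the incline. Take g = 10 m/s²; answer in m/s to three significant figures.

At the maximum speed, friction acts down the slope at its limiting value f = μN. Radially (horizontal, toward centre): N sinθ + μN cosθ = mv²/r. Vertically: N cosθ − μN sinθ = mg.
Dividing: v² = r g (sinθ + μcosθ)/(cosθ − μsinθ).
sinθ + μcosθ = 0.5678 + 0.140×0.8231 = 0.6831; cosθ − μsinθ = 0.8231 − 0.140×0.5678 = 0.7436.
v² = 276 × 10.0 × 0.6831/0.7436 = 2535 m²/s², so v = 50.35 m/s.

50.4 m/s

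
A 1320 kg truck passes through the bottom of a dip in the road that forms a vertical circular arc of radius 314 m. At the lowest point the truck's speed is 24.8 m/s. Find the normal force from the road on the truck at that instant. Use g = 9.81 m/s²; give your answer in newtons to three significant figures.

At the lowest point, N points up (toward the centre) and the weight mg points down (away from the centre), so the net inward force is N − mg = mv²/r.
N = m(v²/r + g) = 1320 × ((24.8)²/314 + 9.81) = 1320 × (1.959 + 9.81) = 1320 × 11.77 = 15530 N.

15500 N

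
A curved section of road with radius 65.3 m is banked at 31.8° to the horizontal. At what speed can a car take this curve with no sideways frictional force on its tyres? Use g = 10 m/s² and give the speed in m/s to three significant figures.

On a frictionless banked curve, N sinθ = mv²/r and N cosθ = mg, so tanθ = v²/(rg).
v = √(r g tanθ) = √(65.3 × 10.0 × tan 31.8°) = √(65.3 × 10.0 × 0.6200) = √404.9 = 20.12 m/s.

20.1 m/s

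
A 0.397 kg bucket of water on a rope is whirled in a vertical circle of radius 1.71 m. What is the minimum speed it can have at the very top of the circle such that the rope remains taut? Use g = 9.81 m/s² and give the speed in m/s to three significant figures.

At the highest point the centre is directly below, so both the weight and T act inward: T + mg = mv²/r.
At minimum speed T → 0, so mg = mv_min²/r ⇒ v_min = √(g r) = √(9.81 × 1.71) = 4.096 m/s.

4.10 m/s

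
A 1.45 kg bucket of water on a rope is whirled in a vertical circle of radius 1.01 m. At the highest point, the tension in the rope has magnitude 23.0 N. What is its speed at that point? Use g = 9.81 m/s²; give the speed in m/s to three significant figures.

At the top, T + mg = mv²/r, so v = √(r(T/m + g)) = √(1.01 × (23.0/1.45 + 9.81)) = √(1.01 × 25.67) = √25.93 = 5.092 m/s.

5.09 m/s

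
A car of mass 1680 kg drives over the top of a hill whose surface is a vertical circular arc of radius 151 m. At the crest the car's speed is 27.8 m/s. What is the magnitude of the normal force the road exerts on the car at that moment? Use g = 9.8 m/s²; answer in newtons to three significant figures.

7870 N

At the crest the centripetal acceleration points downward (toward the centre of the arc), so mg − N = mv²/r.
N = m(g − v²/r) = 1680 × (9.8 − (27.8)²/151) = 1680 × (9.8 − 5.118) = 1680 × 4.682 = 7866 N.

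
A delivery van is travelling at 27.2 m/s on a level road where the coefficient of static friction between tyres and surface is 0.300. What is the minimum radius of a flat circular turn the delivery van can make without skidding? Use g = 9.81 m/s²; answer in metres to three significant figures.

251 m

At the limit, μ_s m g = m v²/r, so r_min = v²/(μ_s g) = (27.2)²/(0.300 × 9.81) = 739.8/2.943 = 251.4 m.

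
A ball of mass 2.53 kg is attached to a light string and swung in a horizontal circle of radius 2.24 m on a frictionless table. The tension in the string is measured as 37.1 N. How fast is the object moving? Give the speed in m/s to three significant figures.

5.73 m/s

T = m v²/r ⇒ v = √(T r / m) = √(37.1 × 2.24 / 2.53) = √32.85 = 5.731 m/s.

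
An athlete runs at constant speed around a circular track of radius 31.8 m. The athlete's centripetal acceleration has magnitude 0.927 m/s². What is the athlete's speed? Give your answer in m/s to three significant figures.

5.43 m/s

a_c = v²/r ⇒ v = √(a_c · r) = √(0.927 × 31.8) = √29.48 = 5.429 m/s.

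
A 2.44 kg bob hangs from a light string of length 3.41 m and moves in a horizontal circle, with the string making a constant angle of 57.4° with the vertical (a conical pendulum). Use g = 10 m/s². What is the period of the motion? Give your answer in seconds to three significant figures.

r = L sinθ = 2.873 m. From T sinθ = mω²r and T cosθ = mg: tanθ = ω²r/g, so ω² = g tanθ / r = g/(L cosθ).
ω = √(g/(L cosθ)) = √(10.0/(3.41 × 0.5388)) = √5.443 = 2.333 rad/s.
Period = 2π/ω = 2.693 s.

2.69 s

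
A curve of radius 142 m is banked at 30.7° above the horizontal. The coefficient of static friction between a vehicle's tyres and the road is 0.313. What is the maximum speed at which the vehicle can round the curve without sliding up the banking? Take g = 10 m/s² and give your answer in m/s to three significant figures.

At the maximum speed, friction acts down the slope at its limiting value f = μN. Radially (horizontal, toward centre): N sinθ + μN cosθ = mv²/r. Vertically: N cosθ − μN sinθ = mg.
Dividing: v² = r g (sinθ + μcosθ)/(cosθ − μsinθ).
sinθ + μcosθ = 0.5105 + 0.313×0.8599 = 0.7797; cosθ − μsinθ = 0.8599 − 0.313×0.5105 = 0.7001.
v² = 142 × 10.0 × 0.7797/0.7001 = 1582 m²/s², so v = 39.77 m/s.

39.8 m/s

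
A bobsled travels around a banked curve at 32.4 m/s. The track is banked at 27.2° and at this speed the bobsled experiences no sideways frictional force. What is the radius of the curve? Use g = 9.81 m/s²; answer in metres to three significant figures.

Frictionless banking: tanθ = v²/(rg), so r = v²/(g tanθ).
r = (32.4)²/(9.81 × tan 27.2°) = 1050/(9.81 × 0.5139) = 1050/5.042 = 208.2 m.

208 m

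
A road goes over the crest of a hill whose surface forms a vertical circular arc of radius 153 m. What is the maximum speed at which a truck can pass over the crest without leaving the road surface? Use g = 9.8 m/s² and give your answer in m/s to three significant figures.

At the crest the centre of the circle is below the truck, so the net downward (centripetal) force is mg − N = mv²/r.
The truck leaves the road when N → 0, giving v_max = √(g r) = √(9.8 × 153) = 38.72 m/s.

38.7 m/s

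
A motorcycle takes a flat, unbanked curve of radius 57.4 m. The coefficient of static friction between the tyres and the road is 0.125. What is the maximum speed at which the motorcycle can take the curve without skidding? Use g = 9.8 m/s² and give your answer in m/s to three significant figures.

The only inward force on a level bend is static friction, so at the limit f_s = μ_s N = μ_s m g = m v²/r.
Mass cancels: v_max = √(μ_s g r) = √(0.125 × 9.8 × 57.4) = √70.32 = 8.385 m/s.

8.39 m/s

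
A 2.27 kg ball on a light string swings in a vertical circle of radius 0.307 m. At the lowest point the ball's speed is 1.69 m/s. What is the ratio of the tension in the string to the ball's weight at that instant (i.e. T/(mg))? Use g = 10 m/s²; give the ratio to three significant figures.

1.93

At the bottom, T − mg = mv²/r, so T = m(v²/r + g) and T/(mg) = v²/(rg) + 1 = (1.69)²/(0.307 × 10.0) + 1 = 0.9303 + 1 = 1.930.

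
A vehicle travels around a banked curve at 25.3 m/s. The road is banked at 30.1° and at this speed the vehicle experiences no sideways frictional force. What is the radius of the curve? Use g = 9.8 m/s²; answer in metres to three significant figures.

Frictionless banking: tanθ = v²/(rg), so r = v²/(g tanθ).
r = (25.3)²/(9.8 × tan 30.1°) = 640.1/(9.8 × 0.5797) = 640.1/5.681 = 112.7 m.

113 m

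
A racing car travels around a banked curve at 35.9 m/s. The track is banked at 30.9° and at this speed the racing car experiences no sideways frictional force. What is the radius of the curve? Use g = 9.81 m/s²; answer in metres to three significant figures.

220 m

Frictionless banking: tanθ = v²/(rg), so r = v²/(g tanθ).
r = (35.9)²/(9.81 × tan 30.9°) = 1289/(9.81 × 0.5985) = 1289/5.871 = 219.5 m.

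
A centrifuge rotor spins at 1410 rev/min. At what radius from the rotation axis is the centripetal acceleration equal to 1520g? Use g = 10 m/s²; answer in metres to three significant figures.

ω = 1410 rev/min × 2π/60 = 147.7 rad/s.
a_c = ω²r = 1520g ⇒ r = 1520 × 10.0 / (147.7)² = 15200/21800 = 0.6972 m.

0.697 m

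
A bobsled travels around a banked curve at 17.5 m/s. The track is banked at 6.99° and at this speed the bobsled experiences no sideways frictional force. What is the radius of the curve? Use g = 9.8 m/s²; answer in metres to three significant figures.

Frictionless banking: tanθ = v²/(rg), so r = v²/(g tanθ).
r = (17.5)²/(9.8 × tan 6.99°) = 306.2/(9.8 × 0.1226) = 306.2/1.202 = 254.9 m.

255 m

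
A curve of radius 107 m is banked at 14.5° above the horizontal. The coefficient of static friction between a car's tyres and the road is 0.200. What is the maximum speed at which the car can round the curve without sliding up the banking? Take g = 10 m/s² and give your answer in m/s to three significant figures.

22.7 m/s

At the maximum speed, friction acts down the slope at its limiting value f = μN. Radially (horizontal, toward centre): N sinθ + μN cosθ = mv²/r. Vertically: N cosθ − μN sinθ = mg.
Dividing: v² = r g (sinθ + μcosθ)/(cosθ − μsinθ).
sinθ + μcosθ = 0.2504 + 0.200×0.9681 = 0.4440; cosθ − μsinθ = 0.9681 − 0.200×0.2504 = 0.9181.
v² = 107 × 10.0 × 0.4440/0.9181 = 517.5 m²/s², so v = 22.75 m/s.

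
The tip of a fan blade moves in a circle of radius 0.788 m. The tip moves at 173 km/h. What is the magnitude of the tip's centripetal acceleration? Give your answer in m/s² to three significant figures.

2930 m/s²

v = 173 km/h = 173/3.6 = 48.06 m/s.
a_c = v²/r = (48.06)²/0.788 = 2309/0.788 = 2931 m/s².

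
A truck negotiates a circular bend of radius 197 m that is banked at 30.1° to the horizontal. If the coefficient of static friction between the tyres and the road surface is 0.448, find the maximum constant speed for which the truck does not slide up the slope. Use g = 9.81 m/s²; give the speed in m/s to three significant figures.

51.8 m/s

At the maximum speed, friction acts down the slope at its limiting value f = μN. Radially (horizontal, toward centre): N sinθ + μN cosθ = mv²/r. Vertically: N cosθ − μN sinθ = mg.
Dividing: v² = r g (sinθ + μcosθ)/(cosθ − μsinθ).
sinθ + μcosθ = 0.5015 + 0.448×0.8652 = 0.8891; cosθ − μsinθ = 0.8652 − 0.448×0.5015 = 0.6405.
v² = 197 × 9.81 × 0.8891/0.6405 = 2683 m²/s², so v = 51.80 m/s.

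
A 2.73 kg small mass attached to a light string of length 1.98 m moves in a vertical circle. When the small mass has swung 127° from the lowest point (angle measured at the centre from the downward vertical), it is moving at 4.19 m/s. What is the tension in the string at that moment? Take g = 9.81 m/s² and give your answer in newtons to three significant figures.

8.09 N

Take the radial direction toward the centre of the circle as positive. The component of the weight along the string toward the centre is −mg cos φ (φ measured from the bottom), so Newton's second law along the string gives T − mg cos φ = m v²/r.
cos 127° = -0.6018, so T = m(v²/r + g cos φ) = 2.73 × ((4.19)²/1.98 + 9.81 × -0.6018) = 2.73 × (8.867 + (-5.904)) = 2.73 × 2.963 = 8.089 N.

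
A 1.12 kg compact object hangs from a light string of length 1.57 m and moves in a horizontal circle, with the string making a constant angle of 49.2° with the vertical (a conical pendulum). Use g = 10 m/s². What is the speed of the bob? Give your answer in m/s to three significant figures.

3.71 m/s

The radius of the circle is r = L sinθ = 1.57 × sin 49.2° = 1.188 m.
Horizontally T sinθ = mv²/r and vertically T cosθ = mg, so tanθ = v²/(rg).
v = √(r g tanθ) = √(1.188 × 10.0 × 1.159) = √13.77 = 3.711 m/s.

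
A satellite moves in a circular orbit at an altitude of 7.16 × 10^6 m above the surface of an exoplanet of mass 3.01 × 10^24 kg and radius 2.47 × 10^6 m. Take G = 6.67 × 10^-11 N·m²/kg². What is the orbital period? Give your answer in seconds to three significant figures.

13300 s

r = R + h = 2.47 × 10^6 + 7.16 × 10^6 = 9.630 × 10^6 m. Gravity provides the centripetal force: G M m / r² = m v² / r ⇒ v = √(GM/r) = 4566 m/s.
T = 2πr/v = 2π × 9.630 × 10^6 / 4566 = 13250 s.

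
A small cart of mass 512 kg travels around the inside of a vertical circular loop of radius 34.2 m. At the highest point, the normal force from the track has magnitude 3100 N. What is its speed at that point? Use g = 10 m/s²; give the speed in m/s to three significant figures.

23.4 m/s

At the top, N + mg = mv²/r, so v = √(r(N/m + g)) = √(34.2 × (3100/512 + 10.0)) = √(34.2 × 16.05) = √549.1 = 23.43 m/s.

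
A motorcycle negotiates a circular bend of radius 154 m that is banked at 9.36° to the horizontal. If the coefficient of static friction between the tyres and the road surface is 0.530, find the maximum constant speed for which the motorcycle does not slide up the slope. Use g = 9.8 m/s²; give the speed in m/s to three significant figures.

At the maximum speed, friction acts down the slope at its limiting value f = μN. Radially (horizontal, toward centre): N sinθ + μN cosθ = mv²/r. Vertically: N cosθ − μN sinθ = mg.
Dividing: v² = r g (sinθ + μcosθ)/(cosθ − μsinθ).
sinθ + μcosθ = 0.1626 + 0.530×0.9867 = 0.6856; cosθ − μsinθ = 0.9867 − 0.530×0.1626 = 0.9005.
v² = 154 × 9.8 × 0.6856/0.9005 = 1149 m²/s², so v = 33.90 m/s.

33.9 m/s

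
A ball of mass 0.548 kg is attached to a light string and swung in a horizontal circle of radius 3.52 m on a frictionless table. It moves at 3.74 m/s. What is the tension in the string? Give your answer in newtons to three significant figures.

The tension is the only horizontal force, so it supplies the full centripetal force: T = m v²/r = 0.548 × (3.740)²/3.52 = 0.548 × 13.99/3.52 = 2.178 N.

2.18 N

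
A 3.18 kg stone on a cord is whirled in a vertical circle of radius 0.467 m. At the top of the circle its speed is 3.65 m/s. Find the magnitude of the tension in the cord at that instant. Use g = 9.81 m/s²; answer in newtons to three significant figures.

59.5 N

At the top, both T and the weight mg point inward (toward the centre), so T + mg = mv²/r.
T = m(v²/r − g) = 3.18 × ((3.65)²/0.467 − 9.81) = 3.18 × (28.53 − 9.81) = 3.18 × 18.72 = 59.52 N.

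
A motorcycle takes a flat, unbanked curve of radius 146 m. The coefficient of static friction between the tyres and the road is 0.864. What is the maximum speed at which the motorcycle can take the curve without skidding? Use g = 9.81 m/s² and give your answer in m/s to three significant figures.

35.2 m/s

The only inward force on a level bend is static friction, so at the limit f_s = μ_s N = μ_s m g = m v²/r.
Mass cancels: v_max = √(μ_s g r) = √(0.864 × 9.81 × 146) = √1237 = 35.18 m/s.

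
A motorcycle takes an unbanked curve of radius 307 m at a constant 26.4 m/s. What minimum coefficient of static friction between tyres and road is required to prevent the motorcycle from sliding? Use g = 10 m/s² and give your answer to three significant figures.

Friction provides the centripetal force: μ_s m g = m v²/r, so μ_s = v²/(g r) = (26.40)²/(10.0 × 307) = 697.0/3070 = 0.2270.

0.227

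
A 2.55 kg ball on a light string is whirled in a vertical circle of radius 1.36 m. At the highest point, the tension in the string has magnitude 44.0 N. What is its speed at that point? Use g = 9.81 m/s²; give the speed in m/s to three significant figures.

At the top, T + mg = mv²/r, so v = √(r(T/m + g)) = √(1.36 × (44.0/2.55 + 9.81)) = √(1.36 × 27.06) = √36.81 = 6.067 m/s.

6.07 m/s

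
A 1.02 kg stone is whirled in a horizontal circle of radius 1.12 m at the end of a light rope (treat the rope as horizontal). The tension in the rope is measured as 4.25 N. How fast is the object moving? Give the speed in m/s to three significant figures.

T = m v²/r ⇒ v = √(T r / m) = √(4.25 × 1.12 / 1.02) = √4.667 = 2.160 m/s.

2.16 m/s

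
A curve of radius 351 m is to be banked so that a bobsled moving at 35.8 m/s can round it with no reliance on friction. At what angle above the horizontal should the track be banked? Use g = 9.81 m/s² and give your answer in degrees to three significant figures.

20.4°

For a frictionless banked turn: horizontally N sinθ = mv²/r and vertically N cosθ = mg.
Dividing: tanθ = v²/(r g) = (35.8)²/(351 × 9.81) = 1282/3443 = 0.3722.
θ = arctan(0.3722) = 20.42°.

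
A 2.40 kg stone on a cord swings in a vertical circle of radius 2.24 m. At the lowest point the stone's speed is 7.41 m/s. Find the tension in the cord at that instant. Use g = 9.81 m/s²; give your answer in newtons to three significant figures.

At the lowest point, T points up (toward the centre) and the weight mg points down (away from the centre), so the net inward force is T − mg = mv²/r.
T = m(v²/r + g) = 2.40 × ((7.41)²/2.24 + 9.81) = 2.40 × (24.51 + 9.81) = 2.40 × 34.32 = 82.37 N.

82.4 N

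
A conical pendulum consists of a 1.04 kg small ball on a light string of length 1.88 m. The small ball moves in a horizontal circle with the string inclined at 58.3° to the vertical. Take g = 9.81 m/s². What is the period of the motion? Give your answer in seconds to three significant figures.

1.99 s

r = L sinθ = 1.600 m. From T sinθ = mω²r and T cosθ = mg: tanθ = ω²r/g, so ω² = g tanθ / r = g/(L cosθ).
ω = √(g/(L cosθ)) = √(9.81/(1.88 × 0.5255)) = √9.930 = 3.151 rad/s.
Period = 2π/ω = 1.994 s.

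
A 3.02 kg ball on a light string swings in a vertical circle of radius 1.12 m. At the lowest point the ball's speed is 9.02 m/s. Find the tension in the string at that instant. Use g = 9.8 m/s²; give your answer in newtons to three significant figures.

249 N

At the lowest point, T points up (toward the centre) and the weight mg points down (away from the centre), so the net inward force is T − mg = mv²/r.
T = m(v²/r + g) = 3.02 × ((9.02)²/1.12 + 9.8) = 3.02 × (72.64 + 9.8) = 3.02 × 82.44 = 249.0 N.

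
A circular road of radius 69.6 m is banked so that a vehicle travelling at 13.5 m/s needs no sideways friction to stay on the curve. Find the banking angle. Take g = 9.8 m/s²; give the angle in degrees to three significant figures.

For a frictionless banked turn: horizontally N sinθ = mv²/r and vertically N cosθ = mg.
Dividing: tanθ = v²/(r g) = (13.5)²/(69.6 × 9.8) = 182.2/682.1 = 0.2672.
θ = arctan(0.2672) = 14.96°.

15.0°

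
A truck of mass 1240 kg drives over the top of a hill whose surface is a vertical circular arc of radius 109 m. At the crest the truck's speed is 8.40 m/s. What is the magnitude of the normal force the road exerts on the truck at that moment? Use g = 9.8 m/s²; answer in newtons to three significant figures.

11300 N

At the crest the centripetal acceleration points downward (toward the centre of the arc), so mg − N = mv²/r.
N = m(g − v²/r) = 1240 × (9.8 − (8.40)²/109) = 1240 × (9.8 − 0.6473) = 1240 × 9.153 = 11350 N.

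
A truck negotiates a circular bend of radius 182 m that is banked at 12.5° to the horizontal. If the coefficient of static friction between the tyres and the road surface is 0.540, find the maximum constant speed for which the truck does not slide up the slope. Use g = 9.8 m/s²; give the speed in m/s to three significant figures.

39.3 m/s

At the maximum speed, friction acts down the slope at its limiting value f = μN. Radially (horizontal, toward centre): N sinθ + μN cosθ = mv²/r. Vertically: N cosθ − μN sinθ = mg.
Dividing: v² = r g (sinθ + μcosθ)/(cosθ − μsinθ).
sinθ + μcosθ = 0.2164 + 0.540×0.9763 = 0.7436; cosθ − μsinθ = 0.9763 − 0.540×0.2164 = 0.8594.
v² = 182 × 9.8 × 0.7436/0.8594 = 1543 m²/s², so v = 39.29 m/s.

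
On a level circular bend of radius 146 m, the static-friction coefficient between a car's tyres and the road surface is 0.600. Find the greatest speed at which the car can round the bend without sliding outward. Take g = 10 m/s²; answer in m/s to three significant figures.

Friction provides the centripetal force on a flat curve. At maximum speed it is at its limiting value: μ_s m g = m v²/r.
Mass cancels: v_max = √(μ_s g r) = √(0.600 × 10.0 × 146) = √876.0 = 29.60 m/s.

29.6 m/s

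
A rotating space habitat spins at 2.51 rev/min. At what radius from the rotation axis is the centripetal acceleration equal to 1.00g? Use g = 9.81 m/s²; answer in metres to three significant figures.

142 m

ω = 2.51 rev/min × 2π/60 = 0.2628 rad/s.
a_c = ω²r = 1.00g ⇒ r = 1.00 × 9.81 / (0.2628)² = 9.810/0.06909 = 142.0 m.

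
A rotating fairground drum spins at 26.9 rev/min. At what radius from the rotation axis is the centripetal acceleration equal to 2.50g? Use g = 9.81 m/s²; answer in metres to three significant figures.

ω = 26.9 rev/min × 2π/60 = 2.817 rad/s.
a_c = ω²r = 2.50g ⇒ r = 2.50 × 9.81 / (2.817)² = 24.52/7.935 = 3.091 m.

3.09 m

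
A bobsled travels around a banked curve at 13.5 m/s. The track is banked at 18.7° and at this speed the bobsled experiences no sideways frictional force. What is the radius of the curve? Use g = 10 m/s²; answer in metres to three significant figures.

Frictionless banking: tanθ = v²/(rg), so r = v²/(g tanθ).
r = (13.5)²/(10.0 × tan 18.7°) = 182.2/(10.0 × 0.3385) = 182.2/3.385 = 53.84 m.

53.8 m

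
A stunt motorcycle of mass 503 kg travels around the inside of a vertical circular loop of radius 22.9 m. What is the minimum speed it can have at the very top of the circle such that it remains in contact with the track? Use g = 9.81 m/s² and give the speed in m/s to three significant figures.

At the top, both weight mg and N point toward the centre: N + mg = mv²/r.
At minimum speed N → 0, so mg = mv_min²/r ⇒ v_min = √(g r) = √(9.81 × 22.9) = 14.99 m/s.

15.0 m/s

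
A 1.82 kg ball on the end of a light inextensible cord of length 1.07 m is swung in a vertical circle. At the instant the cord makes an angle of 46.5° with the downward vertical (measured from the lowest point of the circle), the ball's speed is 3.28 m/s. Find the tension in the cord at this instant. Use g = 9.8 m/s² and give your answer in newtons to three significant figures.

Take the radial direction toward the centre of the circle as positive. The component of the weight along the string toward the centre is −mg cos φ (φ measured from the bottom), so Newton's second law along the string gives T − mg cos φ = m v²/r.
cos 46.5° = 0.6884, so T = m(v²/r + g cos φ) = 1.82 × ((3.28)²/1.07 + 9.8 × 0.6884) = 1.82 × (10.05 + (6.746)) = 1.82 × 16.80 = 30.58 N.

30.6 N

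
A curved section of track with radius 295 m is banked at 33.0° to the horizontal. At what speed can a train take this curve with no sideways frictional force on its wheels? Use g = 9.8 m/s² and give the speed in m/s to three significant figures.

43.3 m/s

On a frictionless banked curve, N sinθ = mv²/r and N cosθ = mg, so tanθ = v²/(rg).
v = √(r g tanθ) = √(295 × 9.8 × tan 33.0°) = √(295 × 9.8 × 0.6494) = √1877 = 43.33 m/s.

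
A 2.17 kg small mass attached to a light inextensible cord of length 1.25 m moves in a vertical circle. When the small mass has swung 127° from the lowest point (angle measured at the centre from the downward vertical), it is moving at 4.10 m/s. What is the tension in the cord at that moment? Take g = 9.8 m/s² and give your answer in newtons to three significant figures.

16.4 N

Take the radial direction toward the centre of the circle as positive. The component of the weight along the string toward the centre is −mg cos φ (φ measured from the bottom), so Newton's second law along the string gives T − mg cos φ = m v²/r.
cos 127° = -0.6018, so T = m(v²/r + g cos φ) = 2.17 × ((4.10)²/1.25 + 9.8 × -0.6018) = 2.17 × (13.45 + (-5.898)) = 2.17 × 7.550 = 16.38 N.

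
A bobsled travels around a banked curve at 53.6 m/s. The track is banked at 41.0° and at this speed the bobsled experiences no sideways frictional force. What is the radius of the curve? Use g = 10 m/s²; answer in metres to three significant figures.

330 m

Frictionless banking: tanθ = v²/(rg), so r = v²/(g tanθ).
r = (53.6)²/(10.0 × tan 41.0°) = 2873/(10.0 × 0.8693) = 2873/8.693 = 330.5 m.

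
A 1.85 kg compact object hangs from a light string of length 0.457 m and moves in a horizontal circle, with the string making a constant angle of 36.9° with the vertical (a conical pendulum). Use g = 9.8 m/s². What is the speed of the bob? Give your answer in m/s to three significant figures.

1.42 m/s

The radius of the circle is r = L sinθ = 0.457 × sin 36.9° = 0.2744 m.
Horizontally T sinθ = mv²/r and vertically T cosθ = mg, so tanθ = v²/(rg).
v = √(r g tanθ) = √(0.2744 × 9.8 × 0.7508) = √2.019 = 1.421 m/s.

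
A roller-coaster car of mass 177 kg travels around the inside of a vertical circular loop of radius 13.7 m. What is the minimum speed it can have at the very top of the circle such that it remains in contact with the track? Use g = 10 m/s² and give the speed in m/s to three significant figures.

At the top, both weight mg and N point toward the centre: N + mg = mv²/r.
At minimum speed N → 0, so mg = mv_min²/r ⇒ v_min = √(g r) = √(10.0 × 13.7) = 11.70 m/s.

11.7 m/s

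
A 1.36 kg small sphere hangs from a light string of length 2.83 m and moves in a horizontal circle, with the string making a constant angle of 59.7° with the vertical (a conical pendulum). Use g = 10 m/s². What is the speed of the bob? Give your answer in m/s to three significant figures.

The radius of the circle is r = L sinθ = 2.83 × sin 59.7° = 2.443 m.
Horizontally T sinθ = mv²/r and vertically T cosθ = mg, so tanθ = v²/(rg).
v = √(r g tanθ) = √(2.443 × 10.0 × 1.711) = √41.81 = 6.466 m/s.

6.47 m/s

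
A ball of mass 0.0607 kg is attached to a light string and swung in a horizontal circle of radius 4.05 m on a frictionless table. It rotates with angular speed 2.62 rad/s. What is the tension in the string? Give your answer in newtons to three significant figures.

1.69 N

v = ωr = 2.62 × 4.05 = 10.61 m/s.
The tension is the only horizontal force, so it supplies the full centripetal force: T = m v²/r = 0.0607 × (10.61)²/4.05 = 0.0607 × 112.6/4.05 = 1.688 N.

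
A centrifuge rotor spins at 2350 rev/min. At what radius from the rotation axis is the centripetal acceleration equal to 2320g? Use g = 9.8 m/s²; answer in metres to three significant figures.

0.375 m

ω = 2350 rev/min × 2π/60 = 246.1 rad/s.
a_c = ω²r = 2320g ⇒ r = 2320 × 9.8 / (246.1)² = 22740/60560 = 0.3754 m.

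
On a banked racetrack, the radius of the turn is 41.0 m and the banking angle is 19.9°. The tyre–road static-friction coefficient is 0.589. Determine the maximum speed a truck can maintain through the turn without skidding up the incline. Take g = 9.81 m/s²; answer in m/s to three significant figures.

At the maximum speed, friction acts down the slope at its limiting value f = μN. Radially (horizontal, toward centre): N sinθ + μN cosθ = mv²/r. Vertically: N cosθ − μN sinθ = mg.
Dividing: v² = r g (sinθ + μcosθ)/(cosθ − μsinθ).
sinθ + μcosθ = 0.3404 + 0.589×0.9403 = 0.8942; cosθ − μsinθ = 0.9403 − 0.589×0.3404 = 0.7398.
v² = 41.0 × 9.81 × 0.8942/0.7398 = 486.2 m²/s², so v = 22.05 m/s.

22.0 m/s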